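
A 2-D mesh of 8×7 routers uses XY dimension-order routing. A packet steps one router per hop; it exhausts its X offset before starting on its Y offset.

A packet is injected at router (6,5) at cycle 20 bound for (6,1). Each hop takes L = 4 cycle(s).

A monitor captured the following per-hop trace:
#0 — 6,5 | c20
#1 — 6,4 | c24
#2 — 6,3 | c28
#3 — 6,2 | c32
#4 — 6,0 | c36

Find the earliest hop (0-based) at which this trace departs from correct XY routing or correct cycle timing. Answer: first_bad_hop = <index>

first_bad_hop = 4

[1] (+0,-1) / 4c ⇒ ok
[2] (+0,-1) / 4c ⇒ ok
[3] (+0,-1) / 4c ⇒ ok
[4] (+0,-2) / 4c ⇒ BAD: non-unit step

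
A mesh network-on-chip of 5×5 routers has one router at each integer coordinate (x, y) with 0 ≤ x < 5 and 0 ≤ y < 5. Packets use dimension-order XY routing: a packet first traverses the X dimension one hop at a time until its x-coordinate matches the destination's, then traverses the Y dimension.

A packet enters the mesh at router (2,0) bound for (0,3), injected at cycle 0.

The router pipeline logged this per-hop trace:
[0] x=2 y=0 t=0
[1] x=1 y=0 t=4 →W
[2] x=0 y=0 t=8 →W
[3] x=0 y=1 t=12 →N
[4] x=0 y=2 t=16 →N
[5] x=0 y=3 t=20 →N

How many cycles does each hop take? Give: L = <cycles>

L = 4

cyc[1] − cyc[0] = 4 − 0 = 4.
One hop costs L cycles, so L = 4.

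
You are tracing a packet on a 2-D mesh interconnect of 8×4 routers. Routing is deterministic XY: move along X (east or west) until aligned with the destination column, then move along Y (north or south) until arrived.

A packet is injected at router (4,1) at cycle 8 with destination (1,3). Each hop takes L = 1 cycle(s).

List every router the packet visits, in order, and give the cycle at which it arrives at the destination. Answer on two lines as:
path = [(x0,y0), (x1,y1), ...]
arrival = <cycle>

t=8: at (4,1)
t=9: at (3,1) after W
t=10: at (2,1) after W
t=11: at (1,1) after W
t=12: at (1,2) after N
t=13: at (1,3) after N

path = [(4,1), (3,1), (2,1), (1,1), (1,2), (1,3)]
arrival = 13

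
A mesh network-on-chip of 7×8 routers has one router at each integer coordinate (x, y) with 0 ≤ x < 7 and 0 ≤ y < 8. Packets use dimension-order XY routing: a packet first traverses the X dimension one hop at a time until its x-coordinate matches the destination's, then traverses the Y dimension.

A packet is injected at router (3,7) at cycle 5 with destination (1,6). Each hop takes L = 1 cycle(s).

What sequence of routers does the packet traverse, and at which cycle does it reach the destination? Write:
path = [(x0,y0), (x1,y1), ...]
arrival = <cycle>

  0. router=(3,7) cycle=5 (inject)
  1. router=(2,7) cycle=6 dir=W
  2. router=(1,7) cycle=7 dir=W
  3. router=(1,6) cycle=8 dir=S

path = [(3,7), (2,7), (1,7), (1,6)]
arrival = 8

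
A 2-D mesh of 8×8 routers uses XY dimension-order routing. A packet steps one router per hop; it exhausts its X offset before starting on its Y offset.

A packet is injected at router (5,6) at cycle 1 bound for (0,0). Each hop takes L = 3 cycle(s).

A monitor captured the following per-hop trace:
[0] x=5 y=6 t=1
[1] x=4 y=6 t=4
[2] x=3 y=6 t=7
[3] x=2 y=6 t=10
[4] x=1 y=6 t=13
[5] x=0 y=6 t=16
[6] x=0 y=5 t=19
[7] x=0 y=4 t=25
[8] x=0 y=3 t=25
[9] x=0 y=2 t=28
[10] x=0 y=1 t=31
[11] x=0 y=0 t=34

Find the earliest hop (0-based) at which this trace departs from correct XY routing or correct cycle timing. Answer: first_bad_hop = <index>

check 1→ d=(-1,0) cyc+3: ok
check 2→ d=(-1,0) cyc+3: ok
check 3→ d=(-1,0) cyc+3: ok
check 4→ d=(-1,0) cyc+3: ok
check 5→ d=(-1,0) cyc+3: ok
check 6→ d=(0,-1) cyc+3: ok
check 7→ d=(0,-1) cyc+6: BAD: Δcyc=6≠L

first_bad_hop = 7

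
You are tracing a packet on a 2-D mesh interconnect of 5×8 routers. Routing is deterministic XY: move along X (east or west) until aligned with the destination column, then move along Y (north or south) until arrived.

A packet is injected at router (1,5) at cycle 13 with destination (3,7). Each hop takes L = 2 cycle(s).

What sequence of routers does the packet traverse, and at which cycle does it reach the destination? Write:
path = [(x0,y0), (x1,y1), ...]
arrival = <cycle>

src (1,5)  cyc=13
E→(2,5)  cyc=15
E→(3,5)  cyc=17
N→(3,6)  cyc=19
N→(3,7)  cyc=21

path = [(1,5), (2,5), (3,5), (3,6), (3,7)]
arrival = 21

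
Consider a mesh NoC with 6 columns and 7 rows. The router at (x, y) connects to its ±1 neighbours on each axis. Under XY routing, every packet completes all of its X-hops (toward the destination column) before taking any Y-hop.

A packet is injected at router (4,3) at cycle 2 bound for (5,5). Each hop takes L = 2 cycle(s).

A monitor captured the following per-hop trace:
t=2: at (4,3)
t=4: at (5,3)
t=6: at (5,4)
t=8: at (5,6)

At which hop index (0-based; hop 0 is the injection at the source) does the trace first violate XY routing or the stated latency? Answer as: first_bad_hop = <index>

check 1→ d=(1,0) cyc+2: ok
check 2→ d=(0,1) cyc+2: ok
check 3→ d=(0,2) cyc+2: BAD: non-unit step

first_bad_hop = 3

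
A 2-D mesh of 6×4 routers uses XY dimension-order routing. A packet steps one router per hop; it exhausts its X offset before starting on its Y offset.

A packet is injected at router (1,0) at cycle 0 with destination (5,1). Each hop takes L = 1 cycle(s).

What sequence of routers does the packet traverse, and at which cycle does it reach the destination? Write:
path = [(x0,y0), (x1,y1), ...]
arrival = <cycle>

hop 0: (1,0) @ cyc 0
hop 1: (2,0) @ cyc 1  [E]
hop 2: (3,0) @ cyc 2  [E]
hop 3: (4,0) @ cyc 3  [E]
hop 4: (5,0) @ cyc 4  [E]
hop 5: (5,1) @ cyc 5  [N]

path = [(1,0), (2,0), (3,0), (4,0), (5,0), (5,1)]
arrival = 5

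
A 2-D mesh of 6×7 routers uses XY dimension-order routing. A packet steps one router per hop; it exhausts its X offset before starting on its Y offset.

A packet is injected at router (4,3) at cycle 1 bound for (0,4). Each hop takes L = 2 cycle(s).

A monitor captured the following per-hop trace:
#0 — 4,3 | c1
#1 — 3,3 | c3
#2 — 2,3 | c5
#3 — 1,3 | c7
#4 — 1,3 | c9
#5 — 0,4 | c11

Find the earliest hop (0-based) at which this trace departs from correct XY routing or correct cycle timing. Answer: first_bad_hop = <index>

first_bad_hop = 4

  1: Δx=-1 Δy=+0 Δt=2 [ok]
  2: Δx=-1 Δy=+0 Δt=2 [ok]
  3: Δx=-1 Δy=+0 Δt=2 [ok]
  4: Δx=+0 Δy=+0 Δt=2 [BAD: non-unit step]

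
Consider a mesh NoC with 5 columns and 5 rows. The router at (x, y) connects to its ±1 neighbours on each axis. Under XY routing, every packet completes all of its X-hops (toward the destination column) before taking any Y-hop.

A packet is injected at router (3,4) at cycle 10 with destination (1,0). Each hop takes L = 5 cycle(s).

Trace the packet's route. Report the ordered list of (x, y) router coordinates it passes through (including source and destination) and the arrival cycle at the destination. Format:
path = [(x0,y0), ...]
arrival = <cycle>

#0 — 3,4 | c10
#1 — 2,4 | c15 | W
#2 — 1,4 | c20 | W
#3 — 1,3 | c25 | S
#4 — 1,2 | c30 | S
#5 — 1,1 | c35 | S
#6 — 1,0 | c40 | S

path = [(3,4), (2,4), (1,4), (1,3), (1,2), (1,1), (1,0)]
arrival = 40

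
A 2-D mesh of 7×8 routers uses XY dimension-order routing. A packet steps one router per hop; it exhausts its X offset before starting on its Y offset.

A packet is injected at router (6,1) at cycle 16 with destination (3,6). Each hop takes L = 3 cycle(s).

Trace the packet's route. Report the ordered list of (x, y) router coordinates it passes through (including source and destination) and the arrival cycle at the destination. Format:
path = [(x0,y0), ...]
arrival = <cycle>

t=16: at (6,1)
t=19: at (5,1) after W
t=22: at (4,1) after W
t=25: at (3,1) after W
t=28: at (3,2) after N
t=31: at (3,3) after N
t=34: at (3,4) after N
t=37: at (3,5) after N
t=40: at (3,6) after N

path = [(6,1), (5,1), (4,1), (3,1), (3,2), (3,3), (3,4), (3,5), (3,6)]
arrival = 40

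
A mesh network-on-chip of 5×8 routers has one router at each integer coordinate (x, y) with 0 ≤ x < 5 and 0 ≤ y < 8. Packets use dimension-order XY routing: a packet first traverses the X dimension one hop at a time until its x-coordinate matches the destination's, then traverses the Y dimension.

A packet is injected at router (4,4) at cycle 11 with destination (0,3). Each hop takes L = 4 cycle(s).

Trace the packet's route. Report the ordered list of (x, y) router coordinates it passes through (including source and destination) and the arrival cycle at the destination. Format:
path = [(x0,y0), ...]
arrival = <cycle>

hop 0: (4,4) @ cyc 11
hop 1: (3,4) @ cyc 15  [W]
hop 2: (2,4) @ cyc 19  [W]
hop 3: (1,4) @ cyc 23  [W]
hop 4: (0,4) @ cyc 27  [W]
hop 5: (0,3) @ cyc 31  [S]

path = [(4,4), (3,4), (2,4), (1,4), (0,4), (0,3)]
arrival = 31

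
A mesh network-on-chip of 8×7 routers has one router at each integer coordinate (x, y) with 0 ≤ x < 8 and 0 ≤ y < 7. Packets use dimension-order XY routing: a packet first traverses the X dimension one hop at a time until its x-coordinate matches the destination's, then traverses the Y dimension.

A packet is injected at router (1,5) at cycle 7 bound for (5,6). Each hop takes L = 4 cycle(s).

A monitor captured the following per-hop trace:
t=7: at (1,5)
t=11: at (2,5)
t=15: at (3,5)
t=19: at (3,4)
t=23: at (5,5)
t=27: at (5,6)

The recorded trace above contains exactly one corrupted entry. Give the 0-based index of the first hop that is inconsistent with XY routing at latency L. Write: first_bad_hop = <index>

first_bad_hop = 3

hop 1: step (+1,+0), +4 cyc — ok
hop 2: step (+1,+0), +4 cyc — ok
hop 3: step (+0,-1), +4 cyc — BAD: Y-move but x=3≠5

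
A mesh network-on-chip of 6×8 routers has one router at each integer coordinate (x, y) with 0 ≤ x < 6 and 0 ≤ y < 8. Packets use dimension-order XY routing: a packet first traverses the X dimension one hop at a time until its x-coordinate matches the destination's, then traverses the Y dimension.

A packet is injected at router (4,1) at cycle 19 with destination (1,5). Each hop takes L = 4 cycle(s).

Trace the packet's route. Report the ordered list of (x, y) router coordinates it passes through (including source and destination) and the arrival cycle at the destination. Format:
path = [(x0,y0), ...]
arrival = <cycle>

#0 — 4,1 | c19
#1 — 3,1 | c23 | W
#2 — 2,1 | c27 | W
#3 — 1,1 | c31 | W
#4 — 1,2 | c35 | N
#5 — 1,3 | c39 | N
#6 — 1,4 | c43 | N
#7 — 1,5 | c47 | N

path = [(4,1), (3,1), (2,1), (1,1), (1,2), (1,3), (1,4), (1,5)]
arrival = 47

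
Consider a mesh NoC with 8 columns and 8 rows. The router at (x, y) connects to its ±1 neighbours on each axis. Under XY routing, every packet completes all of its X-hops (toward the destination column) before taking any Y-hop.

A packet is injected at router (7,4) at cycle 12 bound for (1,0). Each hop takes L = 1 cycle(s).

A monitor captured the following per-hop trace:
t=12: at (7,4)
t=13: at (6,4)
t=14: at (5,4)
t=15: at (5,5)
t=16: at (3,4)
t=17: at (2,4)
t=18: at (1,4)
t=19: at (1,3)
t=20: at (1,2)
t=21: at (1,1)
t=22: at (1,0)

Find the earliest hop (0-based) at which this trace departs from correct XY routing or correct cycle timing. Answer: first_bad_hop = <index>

first_bad_hop = 3

[1] (-1,+0) / 1c ⇒ ok
[2] (-1,+0) / 1c ⇒ ok
[3] (+0,+1) / 1c ⇒ BAD: Y-move but x=5≠1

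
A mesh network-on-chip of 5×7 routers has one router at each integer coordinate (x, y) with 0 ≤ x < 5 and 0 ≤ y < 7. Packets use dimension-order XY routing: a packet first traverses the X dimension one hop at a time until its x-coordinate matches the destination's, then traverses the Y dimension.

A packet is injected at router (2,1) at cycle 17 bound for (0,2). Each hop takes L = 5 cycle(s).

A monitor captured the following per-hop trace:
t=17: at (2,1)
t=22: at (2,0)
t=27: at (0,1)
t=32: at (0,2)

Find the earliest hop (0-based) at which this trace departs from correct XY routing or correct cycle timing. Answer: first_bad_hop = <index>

first_bad_hop = 1

  1: Δx=+0 Δy=-1 Δt=5 [BAD: Y-move but x=2≠0]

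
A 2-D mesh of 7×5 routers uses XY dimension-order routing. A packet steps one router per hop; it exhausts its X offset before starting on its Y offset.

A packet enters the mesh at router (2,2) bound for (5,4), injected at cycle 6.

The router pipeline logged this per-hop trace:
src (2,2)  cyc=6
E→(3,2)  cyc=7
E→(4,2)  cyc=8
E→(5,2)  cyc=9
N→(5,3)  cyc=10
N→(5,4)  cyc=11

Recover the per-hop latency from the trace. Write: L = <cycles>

cyc[1] − cyc[0] = 7 − 6 = 1.
That increment is L by definition: L = 1.

L = 1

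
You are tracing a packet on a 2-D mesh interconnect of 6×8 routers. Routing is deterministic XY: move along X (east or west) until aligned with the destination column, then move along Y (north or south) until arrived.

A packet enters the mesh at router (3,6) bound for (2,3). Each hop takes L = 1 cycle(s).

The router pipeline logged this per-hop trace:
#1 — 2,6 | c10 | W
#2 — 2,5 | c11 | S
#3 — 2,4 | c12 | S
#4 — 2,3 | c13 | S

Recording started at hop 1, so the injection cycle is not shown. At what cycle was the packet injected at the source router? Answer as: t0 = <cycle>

t0 = 9

Hop 1 reached at cycle 10; hop k is at t0 + k·L.
So t0 = 10 − 1·1 = 9.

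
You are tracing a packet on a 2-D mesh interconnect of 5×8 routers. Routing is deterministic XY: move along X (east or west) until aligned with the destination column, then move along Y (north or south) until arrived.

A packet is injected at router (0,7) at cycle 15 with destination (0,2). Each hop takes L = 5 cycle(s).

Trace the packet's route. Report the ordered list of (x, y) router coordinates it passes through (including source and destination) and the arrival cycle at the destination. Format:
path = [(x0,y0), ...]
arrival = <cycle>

path = [(0,7), (0,6), (0,5), (0,4), (0,3), (0,2)]
arrival = 40

t=15: at (0,7)
t=20: at (0,6) after S
t=25: at (0,5) after S
t=30: at (0,4) after S
t=35: at (0,3) after S
t=40: at (0,2) after S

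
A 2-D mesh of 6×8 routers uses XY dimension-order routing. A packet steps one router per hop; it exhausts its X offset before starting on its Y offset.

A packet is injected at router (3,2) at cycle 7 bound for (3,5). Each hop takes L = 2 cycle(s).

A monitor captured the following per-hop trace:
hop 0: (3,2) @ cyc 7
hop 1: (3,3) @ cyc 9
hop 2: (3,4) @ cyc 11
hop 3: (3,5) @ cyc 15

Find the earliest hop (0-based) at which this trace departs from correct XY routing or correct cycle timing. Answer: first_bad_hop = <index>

first_bad_hop = 3

hop 1: step (+0,+1), +2 cyc — ok
hop 2: step (+0,+1), +2 cyc — ok
hop 3: step (+0,+1), +4 cyc — BAD: Δcyc=4≠L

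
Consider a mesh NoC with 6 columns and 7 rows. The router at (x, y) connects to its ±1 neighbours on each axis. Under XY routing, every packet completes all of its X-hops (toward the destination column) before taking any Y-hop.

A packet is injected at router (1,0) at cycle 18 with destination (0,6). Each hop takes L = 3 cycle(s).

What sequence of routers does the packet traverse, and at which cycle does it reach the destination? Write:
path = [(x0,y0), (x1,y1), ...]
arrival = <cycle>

path = [(1,0), (0,0), (0,1), (0,2), (0,3), (0,4), (0,5), (0,6)]
arrival = 39

  0. router=(1,0) cycle=18 (inject)
  1. router=(0,0) cycle=21 dir=W
  2. router=(0,1) cycle=24 dir=N
  3. router=(0,2) cycle=27 dir=N
  4. router=(0,3) cycle=30 dir=N
  5. router=(0,4) cycle=33 dir=N
  6. router=(0,5) cycle=36 dir=N
  7. router=(0,6) cycle=39 dir=N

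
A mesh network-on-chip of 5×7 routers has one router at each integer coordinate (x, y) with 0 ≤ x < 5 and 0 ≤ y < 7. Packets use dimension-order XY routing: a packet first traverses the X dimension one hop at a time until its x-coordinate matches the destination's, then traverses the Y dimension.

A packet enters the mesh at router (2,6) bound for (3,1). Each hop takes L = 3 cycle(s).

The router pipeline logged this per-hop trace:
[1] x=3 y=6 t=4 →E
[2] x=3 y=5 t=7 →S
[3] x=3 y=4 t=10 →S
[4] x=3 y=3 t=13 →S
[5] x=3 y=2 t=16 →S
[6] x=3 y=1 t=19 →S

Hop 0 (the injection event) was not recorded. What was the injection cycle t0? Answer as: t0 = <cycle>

The first recorded entry is hop 1 at cycle 4.
Therefore t0 = 4 − L = 1.

t0 = 1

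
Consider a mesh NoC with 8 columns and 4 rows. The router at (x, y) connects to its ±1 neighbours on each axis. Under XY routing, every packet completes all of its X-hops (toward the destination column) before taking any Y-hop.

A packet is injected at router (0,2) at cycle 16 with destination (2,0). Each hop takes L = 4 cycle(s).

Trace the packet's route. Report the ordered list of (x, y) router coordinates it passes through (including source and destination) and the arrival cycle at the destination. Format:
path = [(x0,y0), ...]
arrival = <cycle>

path = [(0,2), (1,2), (2,2), (2,1), (2,0)]
arrival = 32

t=16: at (0,2)
t=20: at (1,2) after E
t=24: at (2,2) after E
t=28: at (2,1) after S
t=32: at (2,0) after S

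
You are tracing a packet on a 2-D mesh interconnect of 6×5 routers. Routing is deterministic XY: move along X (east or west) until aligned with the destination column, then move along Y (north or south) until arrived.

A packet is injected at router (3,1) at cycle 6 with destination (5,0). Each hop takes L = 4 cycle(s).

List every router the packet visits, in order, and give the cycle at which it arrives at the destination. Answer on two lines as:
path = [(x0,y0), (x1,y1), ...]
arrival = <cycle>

src (3,1)  cyc=6
E→(4,1)  cyc=10
E→(5,1)  cyc=14
S→(5,0)  cyc=18

path = [(3,1), (4,1), (5,1), (5,0)]
arrival = 18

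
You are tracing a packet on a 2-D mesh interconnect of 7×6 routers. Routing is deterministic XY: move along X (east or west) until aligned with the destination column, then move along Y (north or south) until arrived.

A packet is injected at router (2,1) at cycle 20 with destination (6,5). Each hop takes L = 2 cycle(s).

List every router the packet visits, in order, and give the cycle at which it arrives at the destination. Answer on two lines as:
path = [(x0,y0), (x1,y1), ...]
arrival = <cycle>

path = [(2,1), (3,1), (4,1), (5,1), (6,1), (6,2), (6,3), (6,4), (6,5)]
arrival = 36

t=20: at (2,1)
t=22: at (3,1) after E
t=24: at (4,1) after E
t=26: at (5,1) after E
t=28: at (6,1) after E
t=30: at (6,2) after N
t=32: at (6,3) after N
t=34: at (6,4) after N
t=36: at (6,5) after N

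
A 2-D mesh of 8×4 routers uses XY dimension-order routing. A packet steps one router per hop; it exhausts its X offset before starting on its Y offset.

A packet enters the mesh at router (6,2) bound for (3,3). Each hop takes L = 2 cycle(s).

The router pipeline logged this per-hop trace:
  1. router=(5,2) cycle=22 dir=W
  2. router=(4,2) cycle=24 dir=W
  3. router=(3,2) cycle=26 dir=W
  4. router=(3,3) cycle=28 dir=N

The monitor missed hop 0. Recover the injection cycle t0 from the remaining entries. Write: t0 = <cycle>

At hop 1 the cycle is 22; in general cyc_k = t0 + kL.
Subtract one hop: t0 = 22 − 2 = 20.

t0 = 20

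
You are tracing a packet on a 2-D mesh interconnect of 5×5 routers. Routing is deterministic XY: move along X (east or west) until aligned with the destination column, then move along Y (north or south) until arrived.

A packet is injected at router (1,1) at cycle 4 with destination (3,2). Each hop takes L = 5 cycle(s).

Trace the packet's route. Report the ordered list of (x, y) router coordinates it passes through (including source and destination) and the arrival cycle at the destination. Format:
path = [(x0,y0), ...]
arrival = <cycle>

hop 0: (1,1) @ cyc 4
hop 1: (2,1) @ cyc 9  [E]
hop 2: (3,1) @ cyc 14  [E]
hop 3: (3,2) @ cyc 19  [N]

path = [(1,1), (2,1), (3,1), (3,2)]
arrival = 19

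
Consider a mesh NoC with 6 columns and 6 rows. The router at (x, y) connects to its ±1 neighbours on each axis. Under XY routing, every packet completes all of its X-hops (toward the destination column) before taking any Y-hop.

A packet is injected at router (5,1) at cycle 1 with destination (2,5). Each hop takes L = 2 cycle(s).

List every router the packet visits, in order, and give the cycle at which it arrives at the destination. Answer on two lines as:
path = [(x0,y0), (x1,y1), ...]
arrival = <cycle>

path = [(5,1), (4,1), (3,1), (2,1), (2,2), (2,3), (2,4), (2,5)]
arrival = 15

hop 0: (5,1) @ cyc 1
hop 1: (4,1) @ cyc 3  [W]
hop 2: (3,1) @ cyc 5  [W]
hop 3: (2,1) @ cyc 7  [W]
hop 4: (2,2) @ cyc 9  [N]
hop 5: (2,3) @ cyc 11  [N]
hop 6: (2,4) @ cyc 13  [N]
hop 7: (2,5) @ cyc 15  [N]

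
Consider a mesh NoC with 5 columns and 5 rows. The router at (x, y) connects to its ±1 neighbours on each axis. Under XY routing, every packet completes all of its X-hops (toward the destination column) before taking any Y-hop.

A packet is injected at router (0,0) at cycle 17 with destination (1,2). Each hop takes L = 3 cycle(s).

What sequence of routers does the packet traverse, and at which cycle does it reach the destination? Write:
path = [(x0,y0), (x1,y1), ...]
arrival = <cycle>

path = [(0,0), (1,0), (1,1), (1,2)]
arrival = 26

#0 — 0,0 | c17
#1 — 1,0 | c20 | E
#2 — 1,1 | c23 | N
#3 — 1,2 | c26 | N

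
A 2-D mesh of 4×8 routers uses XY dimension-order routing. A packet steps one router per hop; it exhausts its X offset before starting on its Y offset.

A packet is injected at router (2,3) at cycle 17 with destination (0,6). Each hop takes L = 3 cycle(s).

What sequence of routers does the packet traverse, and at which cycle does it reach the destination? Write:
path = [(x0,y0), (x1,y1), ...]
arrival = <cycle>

src (2,3)  cyc=17
W→(1,3)  cyc=20
W→(0,3)  cyc=23
N→(0,4)  cyc=26
N→(0,5)  cyc=29
N→(0,6)  cyc=32

path = [(2,3), (1,3), (0,3), (0,4), (0,5), (0,6)]
arrival = 32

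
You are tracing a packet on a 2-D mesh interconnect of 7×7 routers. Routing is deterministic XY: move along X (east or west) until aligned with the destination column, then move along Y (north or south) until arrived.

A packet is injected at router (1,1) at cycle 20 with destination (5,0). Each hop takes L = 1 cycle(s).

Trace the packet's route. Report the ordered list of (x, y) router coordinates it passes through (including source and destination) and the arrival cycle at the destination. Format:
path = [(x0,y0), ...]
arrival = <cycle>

path = [(1,1), (2,1), (3,1), (4,1), (5,1), (5,0)]
arrival = 25

src (1,1)  cyc=20
E→(2,1)  cyc=21
E→(3,1)  cyc=22
E→(4,1)  cyc=23
E→(5,1)  cyc=24
S→(5,0)  cyc=25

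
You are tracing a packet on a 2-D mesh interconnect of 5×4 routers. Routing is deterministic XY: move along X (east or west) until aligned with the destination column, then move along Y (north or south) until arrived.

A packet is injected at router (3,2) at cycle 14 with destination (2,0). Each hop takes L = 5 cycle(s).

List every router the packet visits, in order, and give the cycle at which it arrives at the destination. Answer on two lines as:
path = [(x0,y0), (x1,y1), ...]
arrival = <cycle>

[0] x=3 y=2 t=14
[1] x=2 y=2 t=19 →W
[2] x=2 y=1 t=24 →S
[3] x=2 y=0 t=29 →S

path = [(3,2), (2,2), (2,1), (2,0)]
arrival = 29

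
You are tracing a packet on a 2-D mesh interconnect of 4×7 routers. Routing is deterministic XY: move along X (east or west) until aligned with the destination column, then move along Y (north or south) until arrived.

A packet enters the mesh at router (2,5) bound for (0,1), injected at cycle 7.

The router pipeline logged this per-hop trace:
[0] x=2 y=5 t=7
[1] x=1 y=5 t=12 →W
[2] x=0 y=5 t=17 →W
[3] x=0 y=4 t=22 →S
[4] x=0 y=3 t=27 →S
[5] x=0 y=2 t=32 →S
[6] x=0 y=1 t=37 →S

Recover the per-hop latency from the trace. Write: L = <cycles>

Between hops 0 and 1 the cycle counter advances 12 − 7 = 5.
Each hop adds L, hence L = 5.

L = 5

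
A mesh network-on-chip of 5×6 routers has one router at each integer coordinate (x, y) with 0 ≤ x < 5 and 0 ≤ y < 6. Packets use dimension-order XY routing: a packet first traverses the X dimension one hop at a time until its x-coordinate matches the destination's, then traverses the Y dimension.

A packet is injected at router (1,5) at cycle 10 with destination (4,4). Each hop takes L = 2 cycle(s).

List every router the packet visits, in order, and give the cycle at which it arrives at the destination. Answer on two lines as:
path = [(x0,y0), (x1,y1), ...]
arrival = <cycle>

path = [(1,5), (2,5), (3,5), (4,5), (4,4)]
arrival = 18

hop 0: (1,5) @ cyc 10
hop 1: (2,5) @ cyc 12  [E]
hop 2: (3,5) @ cyc 14  [E]
hop 3: (4,5) @ cyc 16  [E]
hop 4: (4,4) @ cyc 18  [S]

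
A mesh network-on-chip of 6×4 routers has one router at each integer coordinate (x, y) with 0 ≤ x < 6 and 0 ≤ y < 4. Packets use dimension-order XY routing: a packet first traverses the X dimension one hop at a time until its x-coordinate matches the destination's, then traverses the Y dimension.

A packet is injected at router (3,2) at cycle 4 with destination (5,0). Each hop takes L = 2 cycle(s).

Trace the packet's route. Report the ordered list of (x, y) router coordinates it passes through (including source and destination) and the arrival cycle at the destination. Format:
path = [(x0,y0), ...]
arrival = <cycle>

#0 — 3,2 | c4
#1 — 4,2 | c6 | E
#2 — 5,2 | c8 | E
#3 — 5,1 | c10 | S
#4 — 5,0 | c12 | S

path = [(3,2), (4,2), (5,2), (5,1), (5,0)]
arrival = 12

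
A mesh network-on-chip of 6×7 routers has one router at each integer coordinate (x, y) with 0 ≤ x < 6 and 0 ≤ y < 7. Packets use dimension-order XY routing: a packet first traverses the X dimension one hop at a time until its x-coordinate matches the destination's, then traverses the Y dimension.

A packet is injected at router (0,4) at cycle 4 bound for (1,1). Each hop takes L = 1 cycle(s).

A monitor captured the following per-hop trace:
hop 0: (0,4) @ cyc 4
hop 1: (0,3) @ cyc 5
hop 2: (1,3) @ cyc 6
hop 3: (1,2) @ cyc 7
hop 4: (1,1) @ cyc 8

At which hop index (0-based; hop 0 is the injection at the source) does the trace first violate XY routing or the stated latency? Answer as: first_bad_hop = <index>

[1] (+0,-1) / 1c ⇒ BAD: Y-move but x=0≠1

first_bad_hop = 1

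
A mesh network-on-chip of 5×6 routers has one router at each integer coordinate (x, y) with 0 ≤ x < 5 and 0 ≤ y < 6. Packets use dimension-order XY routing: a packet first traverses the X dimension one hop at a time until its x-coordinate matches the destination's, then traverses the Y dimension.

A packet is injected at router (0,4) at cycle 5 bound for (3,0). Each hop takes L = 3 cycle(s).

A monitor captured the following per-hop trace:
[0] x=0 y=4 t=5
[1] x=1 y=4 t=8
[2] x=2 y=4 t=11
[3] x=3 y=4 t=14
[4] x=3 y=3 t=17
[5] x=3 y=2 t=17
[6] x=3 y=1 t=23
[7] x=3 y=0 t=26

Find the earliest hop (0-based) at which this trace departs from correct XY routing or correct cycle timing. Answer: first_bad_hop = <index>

first_bad_hop = 5

[1] (+1,+0) / 3c ⇒ ok
[2] (+1,+0) / 3c ⇒ ok
[3] (+1,+0) / 3c ⇒ ok
[4] (+0,-1) / 3c ⇒ ok
[5] (+0,-1) / 0c ⇒ BAD: Δcyc=0≠L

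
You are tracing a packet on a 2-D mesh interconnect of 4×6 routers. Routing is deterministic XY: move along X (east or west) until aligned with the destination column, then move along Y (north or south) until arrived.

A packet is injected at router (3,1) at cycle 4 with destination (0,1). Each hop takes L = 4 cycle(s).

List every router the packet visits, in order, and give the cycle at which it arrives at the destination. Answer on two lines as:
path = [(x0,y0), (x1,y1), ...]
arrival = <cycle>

path = [(3,1), (2,1), (1,1), (0,1)]
arrival = 16

t=4: at (3,1)
t=8: at (2,1) after W
t=12: at (1,1) after W
t=16: at (0,1) after W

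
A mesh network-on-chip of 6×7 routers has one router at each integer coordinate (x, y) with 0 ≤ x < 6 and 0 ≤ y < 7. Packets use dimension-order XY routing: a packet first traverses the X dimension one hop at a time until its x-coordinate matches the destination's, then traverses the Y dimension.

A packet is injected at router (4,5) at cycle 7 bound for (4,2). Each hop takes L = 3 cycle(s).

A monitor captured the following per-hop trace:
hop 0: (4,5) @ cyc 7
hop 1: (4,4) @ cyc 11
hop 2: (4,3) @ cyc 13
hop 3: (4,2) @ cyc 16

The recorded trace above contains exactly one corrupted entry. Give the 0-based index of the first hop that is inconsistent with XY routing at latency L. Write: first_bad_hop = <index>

first_bad_hop = 1

check 1→ d=(0,-1) cyc+4: BAD: Δcyc=4≠L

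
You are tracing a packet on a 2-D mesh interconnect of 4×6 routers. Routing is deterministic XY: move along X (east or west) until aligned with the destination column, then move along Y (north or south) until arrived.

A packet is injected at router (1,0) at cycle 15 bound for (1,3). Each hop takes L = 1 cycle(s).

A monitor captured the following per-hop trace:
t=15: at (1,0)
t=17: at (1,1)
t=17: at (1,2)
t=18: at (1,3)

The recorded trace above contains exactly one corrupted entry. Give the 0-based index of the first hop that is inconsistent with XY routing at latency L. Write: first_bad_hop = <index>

first_bad_hop = 1

  1: Δx=+0 Δy=+1 Δt=2 [BAD: Δcyc=2≠L]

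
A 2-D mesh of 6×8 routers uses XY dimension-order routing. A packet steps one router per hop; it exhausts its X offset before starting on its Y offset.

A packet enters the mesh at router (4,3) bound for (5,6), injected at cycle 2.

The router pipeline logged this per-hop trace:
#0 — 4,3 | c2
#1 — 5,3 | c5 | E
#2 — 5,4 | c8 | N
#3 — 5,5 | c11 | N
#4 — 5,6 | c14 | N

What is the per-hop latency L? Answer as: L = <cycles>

cyc[1] − cyc[0] = 5 − 2 = 3.
That increment is L by definition: L = 3.

L = 3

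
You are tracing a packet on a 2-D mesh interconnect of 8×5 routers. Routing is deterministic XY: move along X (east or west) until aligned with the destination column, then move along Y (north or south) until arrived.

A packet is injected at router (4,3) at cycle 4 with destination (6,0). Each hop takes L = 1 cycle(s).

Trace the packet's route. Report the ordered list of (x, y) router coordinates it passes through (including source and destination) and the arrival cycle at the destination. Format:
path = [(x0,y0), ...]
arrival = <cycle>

path = [(4,3), (5,3), (6,3), (6,2), (6,1), (6,0)]
arrival = 9

hop 0: (4,3) @ cyc 4
hop 1: (5,3) @ cyc 5  [E]
hop 2: (6,3) @ cyc 6  [E]
hop 3: (6,2) @ cyc 7  [S]
hop 4: (6,1) @ cyc 8  [S]
hop 5: (6,0) @ cyc 9  [S]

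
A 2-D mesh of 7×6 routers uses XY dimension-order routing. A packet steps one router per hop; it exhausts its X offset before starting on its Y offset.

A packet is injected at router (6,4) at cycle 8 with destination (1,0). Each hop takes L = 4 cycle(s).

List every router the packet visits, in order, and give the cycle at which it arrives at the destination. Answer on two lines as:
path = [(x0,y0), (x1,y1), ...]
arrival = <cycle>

hop 0: (6,4) @ cyc 8
hop 1: (5,4) @ cyc 12  [W]
hop 2: (4,4) @ cyc 16  [W]
hop 3: (3,4) @ cyc 20  [W]
hop 4: (2,4) @ cyc 24  [W]
hop 5: (1,4) @ cyc 28  [W]
hop 6: (1,3) @ cyc 32  [S]
hop 7: (1,2) @ cyc 36  [S]
hop 8: (1,1) @ cyc 40  [S]
hop 9: (1,0) @ cyc 44  [S]

path = [(6,4), (5,4), (4,4), (3,4), (2,4), (1,4), (1,3), (1,2), (1,1), (1,0)]
arrival = 44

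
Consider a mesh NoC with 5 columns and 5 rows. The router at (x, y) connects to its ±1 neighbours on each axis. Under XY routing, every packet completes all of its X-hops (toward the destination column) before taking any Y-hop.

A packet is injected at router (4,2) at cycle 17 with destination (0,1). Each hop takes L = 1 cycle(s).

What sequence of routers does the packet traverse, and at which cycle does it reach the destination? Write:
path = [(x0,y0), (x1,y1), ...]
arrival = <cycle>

t=17: at (4,2)
t=18: at (3,2) after W
t=19: at (2,2) after W
t=20: at (1,2) after W
t=21: at (0,2) after W
t=22: at (0,1) after S

path = [(4,2), (3,2), (2,2), (1,2), (0,2), (0,1)]
arrival = 22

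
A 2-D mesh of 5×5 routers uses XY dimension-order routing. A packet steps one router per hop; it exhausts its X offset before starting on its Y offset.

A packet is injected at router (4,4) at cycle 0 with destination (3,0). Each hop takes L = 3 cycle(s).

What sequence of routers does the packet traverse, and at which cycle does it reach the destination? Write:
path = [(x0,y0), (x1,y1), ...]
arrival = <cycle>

path = [(4,4), (3,4), (3,3), (3,2), (3,1), (3,0)]
arrival = 15

src (4,4)  cyc=0
W→(3,4)  cyc=3
S→(3,3)  cyc=6
S→(3,2)  cyc=9
S→(3,1)  cyc=12
S→(3,0)  cyc=15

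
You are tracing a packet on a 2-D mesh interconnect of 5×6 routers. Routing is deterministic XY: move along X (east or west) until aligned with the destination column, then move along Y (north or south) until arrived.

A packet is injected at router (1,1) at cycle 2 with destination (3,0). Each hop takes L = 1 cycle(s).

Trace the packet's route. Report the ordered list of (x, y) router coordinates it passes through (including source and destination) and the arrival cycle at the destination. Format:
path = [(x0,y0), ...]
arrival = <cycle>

path = [(1,1), (2,1), (3,1), (3,0)]
arrival = 5

[0] x=1 y=1 t=2
[1] x=2 y=1 t=3 →E
[2] x=3 y=1 t=4 →E
[3] x=3 y=0 t=5 →S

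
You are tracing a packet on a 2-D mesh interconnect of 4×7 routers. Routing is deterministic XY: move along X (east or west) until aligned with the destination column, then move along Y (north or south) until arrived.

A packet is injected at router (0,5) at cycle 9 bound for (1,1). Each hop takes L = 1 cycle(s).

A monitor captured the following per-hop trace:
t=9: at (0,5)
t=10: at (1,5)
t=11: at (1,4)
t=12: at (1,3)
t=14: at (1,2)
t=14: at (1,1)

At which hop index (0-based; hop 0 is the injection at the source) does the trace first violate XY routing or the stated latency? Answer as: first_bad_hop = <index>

hop 1: step (+1,+0), +1 cyc — ok
hop 2: step (+0,-1), +1 cyc — ok
hop 3: step (+0,-1), +1 cyc — ok
hop 4: step (+0,-1), +2 cyc — BAD: Δcyc=2≠L

first_bad_hop = 4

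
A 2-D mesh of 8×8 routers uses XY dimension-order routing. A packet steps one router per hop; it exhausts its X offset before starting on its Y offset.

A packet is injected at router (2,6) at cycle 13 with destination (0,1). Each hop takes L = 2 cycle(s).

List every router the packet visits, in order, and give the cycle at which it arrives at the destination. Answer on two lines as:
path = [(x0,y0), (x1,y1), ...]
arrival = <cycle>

path = [(2,6), (1,6), (0,6), (0,5), (0,4), (0,3), (0,2), (0,1)]
arrival = 27

hop 0: (2,6) @ cyc 13
hop 1: (1,6) @ cyc 15  [W]
hop 2: (0,6) @ cyc 17  [W]
hop 3: (0,5) @ cyc 19  [S]
hop 4: (0,4) @ cyc 21  [S]
hop 5: (0,3) @ cyc 23  [S]
hop 6: (0,2) @ cyc 25  [S]
hop 7: (0,1) @ cyc 27  [S]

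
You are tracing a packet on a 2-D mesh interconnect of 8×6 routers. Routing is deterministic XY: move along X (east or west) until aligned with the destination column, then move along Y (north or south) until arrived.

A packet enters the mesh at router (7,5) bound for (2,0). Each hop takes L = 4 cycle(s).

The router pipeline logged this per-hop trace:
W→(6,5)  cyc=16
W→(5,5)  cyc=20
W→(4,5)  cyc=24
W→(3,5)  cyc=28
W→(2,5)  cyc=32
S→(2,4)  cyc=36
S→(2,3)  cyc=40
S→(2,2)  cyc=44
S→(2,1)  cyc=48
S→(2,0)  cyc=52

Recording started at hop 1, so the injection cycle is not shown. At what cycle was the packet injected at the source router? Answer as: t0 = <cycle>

At hop 1 the cycle is 16; in general cyc_k = t0 + kL.
t0 = cyc[1] − L = 16 − 4 = 12.

t0 = 12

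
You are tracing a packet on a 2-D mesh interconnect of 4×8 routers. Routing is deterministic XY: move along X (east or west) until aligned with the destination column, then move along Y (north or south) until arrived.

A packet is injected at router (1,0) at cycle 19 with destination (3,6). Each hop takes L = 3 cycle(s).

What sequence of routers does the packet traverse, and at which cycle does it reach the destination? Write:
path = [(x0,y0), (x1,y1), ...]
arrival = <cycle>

#0 — 1,0 | c19
#1 — 2,0 | c22 | E
#2 — 3,0 | c25 | E
#3 — 3,1 | c28 | N
#4 — 3,2 | c31 | N
#5 — 3,3 | c34 | N
#6 — 3,4 | c37 | N
#7 — 3,5 | c40 | N
#8 — 3,6 | c43 | N

path = [(1,0), (2,0), (3,0), (3,1), (3,2), (3,3), (3,4), (3,5), (3,6)]
arrival = 43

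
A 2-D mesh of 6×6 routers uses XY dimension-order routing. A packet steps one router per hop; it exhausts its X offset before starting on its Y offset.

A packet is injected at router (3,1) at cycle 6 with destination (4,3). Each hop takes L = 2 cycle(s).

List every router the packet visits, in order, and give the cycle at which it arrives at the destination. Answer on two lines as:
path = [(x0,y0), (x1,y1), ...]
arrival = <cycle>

path = [(3,1), (4,1), (4,2), (4,3)]
arrival = 12

t=6: at (3,1)
t=8: at (4,1) after E
t=10: at (4,2) after N
t=12: at (4,3) after N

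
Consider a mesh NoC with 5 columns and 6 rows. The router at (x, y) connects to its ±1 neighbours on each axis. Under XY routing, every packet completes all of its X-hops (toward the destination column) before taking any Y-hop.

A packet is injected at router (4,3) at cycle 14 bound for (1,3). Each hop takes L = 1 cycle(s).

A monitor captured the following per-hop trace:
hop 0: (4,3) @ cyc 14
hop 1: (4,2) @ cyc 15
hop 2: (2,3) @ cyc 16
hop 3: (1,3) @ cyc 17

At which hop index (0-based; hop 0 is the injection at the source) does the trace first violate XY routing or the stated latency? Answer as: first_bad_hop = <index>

check 1→ d=(0,-1) cyc+1: BAD: Y-move but x=4≠1

first_bad_hop = 1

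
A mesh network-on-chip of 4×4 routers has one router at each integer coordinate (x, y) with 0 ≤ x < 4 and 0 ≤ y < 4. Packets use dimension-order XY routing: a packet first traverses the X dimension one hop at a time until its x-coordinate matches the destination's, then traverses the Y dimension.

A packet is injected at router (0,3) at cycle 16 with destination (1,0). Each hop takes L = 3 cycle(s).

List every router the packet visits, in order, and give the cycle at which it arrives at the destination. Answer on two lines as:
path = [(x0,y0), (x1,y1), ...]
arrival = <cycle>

#0 — 0,3 | c16
#1 — 1,3 | c19 | E
#2 — 1,2 | c22 | S
#3 — 1,1 | c25 | S
#4 — 1,0 | c28 | S

path = [(0,3), (1,3), (1,2), (1,1), (1,0)]
arrival = 28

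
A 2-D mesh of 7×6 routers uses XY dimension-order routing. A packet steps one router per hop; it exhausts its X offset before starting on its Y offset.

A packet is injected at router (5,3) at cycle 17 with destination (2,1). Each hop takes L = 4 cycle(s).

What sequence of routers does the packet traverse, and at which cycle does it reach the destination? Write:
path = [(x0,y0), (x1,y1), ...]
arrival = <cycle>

[0] x=5 y=3 t=17
[1] x=4 y=3 t=21 →W
[2] x=3 y=3 t=25 →W
[3] x=2 y=3 t=29 →W
[4] x=2 y=2 t=33 →S
[5] x=2 y=1 t=37 →S

path = [(5,3), (4,3), (3,3), (2,3), (2,2), (2,1)]
arrival = 37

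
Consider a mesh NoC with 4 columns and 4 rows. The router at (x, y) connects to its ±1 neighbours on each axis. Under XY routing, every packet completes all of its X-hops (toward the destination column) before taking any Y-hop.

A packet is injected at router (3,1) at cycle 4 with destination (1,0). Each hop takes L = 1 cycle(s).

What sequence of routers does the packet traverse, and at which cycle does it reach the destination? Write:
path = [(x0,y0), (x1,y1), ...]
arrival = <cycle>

path = [(3,1), (2,1), (1,1), (1,0)]
arrival = 7

  0. router=(3,1) cycle=4 (inject)
  1. router=(2,1) cycle=5 dir=W
  2. router=(1,1) cycle=6 dir=W
  3. router=(1,0) cycle=7 dir=S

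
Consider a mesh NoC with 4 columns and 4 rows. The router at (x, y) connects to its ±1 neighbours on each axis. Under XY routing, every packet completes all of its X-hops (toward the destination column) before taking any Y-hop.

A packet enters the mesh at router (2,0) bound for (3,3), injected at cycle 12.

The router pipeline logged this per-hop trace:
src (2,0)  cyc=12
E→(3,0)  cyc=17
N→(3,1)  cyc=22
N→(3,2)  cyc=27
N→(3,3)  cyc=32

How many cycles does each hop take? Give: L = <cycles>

L = 5

Δcyc across hop 0→1: 17 − 12 = 5.
Per-hop latency L = Δcyc = 5.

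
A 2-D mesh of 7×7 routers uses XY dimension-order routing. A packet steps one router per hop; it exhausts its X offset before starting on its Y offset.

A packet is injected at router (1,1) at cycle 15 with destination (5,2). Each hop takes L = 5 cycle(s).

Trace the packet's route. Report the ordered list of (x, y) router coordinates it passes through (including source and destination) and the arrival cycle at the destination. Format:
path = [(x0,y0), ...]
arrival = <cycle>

path = [(1,1), (2,1), (3,1), (4,1), (5,1), (5,2)]
arrival = 40

hop 0: (1,1) @ cyc 15
hop 1: (2,1) @ cyc 20  [E]
hop 2: (3,1) @ cyc 25  [E]
hop 3: (4,1) @ cyc 30  [E]
hop 4: (5,1) @ cyc 35  [E]
hop 5: (5,2) @ cyc 40  [N]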